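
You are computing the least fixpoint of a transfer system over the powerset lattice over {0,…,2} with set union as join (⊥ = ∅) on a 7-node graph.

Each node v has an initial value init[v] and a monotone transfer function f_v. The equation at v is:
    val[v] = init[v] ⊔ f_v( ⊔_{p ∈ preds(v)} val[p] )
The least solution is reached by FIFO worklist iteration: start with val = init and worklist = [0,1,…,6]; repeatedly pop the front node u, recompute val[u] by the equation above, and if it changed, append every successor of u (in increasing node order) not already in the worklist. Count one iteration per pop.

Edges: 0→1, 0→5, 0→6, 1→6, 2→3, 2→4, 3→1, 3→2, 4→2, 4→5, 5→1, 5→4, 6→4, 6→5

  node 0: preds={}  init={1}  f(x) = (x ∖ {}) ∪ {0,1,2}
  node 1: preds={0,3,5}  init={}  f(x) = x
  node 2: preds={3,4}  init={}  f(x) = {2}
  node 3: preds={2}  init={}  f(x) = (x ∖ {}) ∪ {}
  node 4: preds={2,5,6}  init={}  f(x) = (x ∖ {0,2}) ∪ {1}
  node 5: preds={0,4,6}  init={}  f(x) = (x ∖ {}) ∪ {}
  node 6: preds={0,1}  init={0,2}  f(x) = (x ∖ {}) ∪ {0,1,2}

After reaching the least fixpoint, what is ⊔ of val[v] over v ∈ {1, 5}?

Iteration log — 11 steps:
  step 1. node 0  ⊔preds={}  new={0,1,2}  old={1}  +wl: 
  step 2. node 1  ⊔preds={0,1,2}  new={0,1,2}  old={}  +wl: 
  step 3. node 2  ⊔preds={}  new={2}  old={}  +wl: 
  step 4. node 3  ⊔preds={2}  new={2}  old={}  +wl: 1,2
  step 5. node 4  ⊔preds={0,2}  new={1}  old={}  +wl: 
  step 6. node 5  ⊔preds={0,1,2}  new={0,1,2}  old={}  +wl: 4
  step 7. node 6  ⊔preds={0,1,2}  new={0,1,2}  old={0,2}  +wl: 5
  step 8. node 1  ⊔preds={0,1,2}  new={0,1,2}  stable
  step 9. node 2  ⊔preds={1,2}  new={2}  stable
  step 10. node 4  ⊔preds={0,1,2}  new={1}  stable
  step 11. node 5  ⊔preds={0,1,2}  new={0,1,2}  stable

Least fixpoint reached:
  node 0: {0,1,2}
  node 1: {0,1,2}
  node 2: {2}
  node 3: {2}
  node 4: {1}
  node 5: {0,1,2}
  node 6: {0,1,2}

{0,1,2}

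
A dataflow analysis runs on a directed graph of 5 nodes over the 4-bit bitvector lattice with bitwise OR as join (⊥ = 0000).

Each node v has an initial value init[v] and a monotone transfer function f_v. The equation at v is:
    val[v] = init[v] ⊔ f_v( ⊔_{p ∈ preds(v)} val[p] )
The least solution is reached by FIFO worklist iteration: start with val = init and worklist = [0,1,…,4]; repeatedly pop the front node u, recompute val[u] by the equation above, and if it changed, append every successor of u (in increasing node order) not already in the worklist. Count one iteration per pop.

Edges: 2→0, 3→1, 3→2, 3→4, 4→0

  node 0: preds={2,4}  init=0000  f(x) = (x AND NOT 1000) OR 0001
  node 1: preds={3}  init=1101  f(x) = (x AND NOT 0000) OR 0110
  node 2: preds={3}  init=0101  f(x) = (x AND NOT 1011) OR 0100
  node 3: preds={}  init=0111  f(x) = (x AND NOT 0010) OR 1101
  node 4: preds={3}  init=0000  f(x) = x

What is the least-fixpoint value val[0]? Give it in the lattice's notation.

0111

Iteration log — 8 steps:
  step 1. node 0  ⊔preds=0101  new=0101  old=0000  +wl: 
  step 2. node 1  ⊔preds=0111  new=1111  old=1101  +wl: 
  step 3. node 2  ⊔preds=0111  new=0101  stable
  step 4. node 3  ⊔preds=0000  new=1111  old=0111  +wl: 1,2
  step 5. node 4  ⊔preds=1111  new=1111  old=0000  +wl: 0
  step 6. node 1  ⊔preds=1111  new=1111  stable
  step 7. node 2  ⊔preds=1111  new=0101  stable
  step 8. node 0  ⊔preds=1111  new=0111  old=0101  +wl: 

Least fixpoint reached:
  node 0: 0111
  node 1: 1111
  node 2: 0101
  node 3: 1111
  node 4: 1111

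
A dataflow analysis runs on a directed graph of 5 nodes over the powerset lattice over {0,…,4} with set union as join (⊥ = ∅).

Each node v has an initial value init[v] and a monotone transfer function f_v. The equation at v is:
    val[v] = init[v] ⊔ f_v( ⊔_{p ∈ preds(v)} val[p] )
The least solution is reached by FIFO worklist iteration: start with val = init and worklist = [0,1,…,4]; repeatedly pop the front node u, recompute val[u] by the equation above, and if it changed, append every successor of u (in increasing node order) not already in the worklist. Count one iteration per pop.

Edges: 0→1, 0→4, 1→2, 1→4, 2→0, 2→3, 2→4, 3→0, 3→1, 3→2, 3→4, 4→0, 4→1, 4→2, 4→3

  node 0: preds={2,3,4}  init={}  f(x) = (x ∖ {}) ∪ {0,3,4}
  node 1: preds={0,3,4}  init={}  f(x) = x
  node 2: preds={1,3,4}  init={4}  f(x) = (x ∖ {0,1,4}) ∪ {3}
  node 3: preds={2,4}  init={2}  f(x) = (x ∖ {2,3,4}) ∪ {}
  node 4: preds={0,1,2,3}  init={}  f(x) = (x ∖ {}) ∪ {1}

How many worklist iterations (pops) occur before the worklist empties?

Iteration log — 13 steps:
  step 1. node 0  ⊔preds={2,4}  new={0,2,3,4}  old={}  +wl: 
  step 2. node 1  ⊔preds={0,2,3,4}  new={0,2,3,4}  old={}  +wl: 
  step 3. node 2  ⊔preds={0,2,3,4}  new={2,3,4}  old={4}  +wl: 0
  step 4. node 3  ⊔preds={2,3,4}  new={2}  stable
  step 5. node 4  ⊔preds={0,2,3,4}  new={0,1,2,3,4}  old={}  +wl: 1,2,3
  step 6. node 0  ⊔preds={0,1,2,3,4}  new={0,1,2,3,4}  old={0,2,3,4}  +wl: 4
  step 7. node 1  ⊔preds={0,1,2,3,4}  new={0,1,2,3,4}  old={0,2,3,4}  +wl: 
  step 8. node 2  ⊔preds={0,1,2,3,4}  new={2,3,4}  stable
  step 9. node 3  ⊔preds={0,1,2,3,4}  new={0,1,2}  old={2}  +wl: 0,1,2
  step 10. node 4  ⊔preds={0,1,2,3,4}  new={0,1,2,3,4}  stable
  step 11. node 0  ⊔preds={0,1,2,3,4}  new={0,1,2,3,4}  stable
  step 12. node 1  ⊔preds={0,1,2,3,4}  new={0,1,2,3,4}  stable
  step 13. node 2  ⊔preds={0,1,2,3,4}  new={2,3,4}  stable

Least fixpoint reached:
  node 0: {0,1,2,3,4}
  node 1: {0,1,2,3,4}
  node 2: {2,3,4}
  node 3: {0,1,2}
  node 4: {0,1,2,3,4}

13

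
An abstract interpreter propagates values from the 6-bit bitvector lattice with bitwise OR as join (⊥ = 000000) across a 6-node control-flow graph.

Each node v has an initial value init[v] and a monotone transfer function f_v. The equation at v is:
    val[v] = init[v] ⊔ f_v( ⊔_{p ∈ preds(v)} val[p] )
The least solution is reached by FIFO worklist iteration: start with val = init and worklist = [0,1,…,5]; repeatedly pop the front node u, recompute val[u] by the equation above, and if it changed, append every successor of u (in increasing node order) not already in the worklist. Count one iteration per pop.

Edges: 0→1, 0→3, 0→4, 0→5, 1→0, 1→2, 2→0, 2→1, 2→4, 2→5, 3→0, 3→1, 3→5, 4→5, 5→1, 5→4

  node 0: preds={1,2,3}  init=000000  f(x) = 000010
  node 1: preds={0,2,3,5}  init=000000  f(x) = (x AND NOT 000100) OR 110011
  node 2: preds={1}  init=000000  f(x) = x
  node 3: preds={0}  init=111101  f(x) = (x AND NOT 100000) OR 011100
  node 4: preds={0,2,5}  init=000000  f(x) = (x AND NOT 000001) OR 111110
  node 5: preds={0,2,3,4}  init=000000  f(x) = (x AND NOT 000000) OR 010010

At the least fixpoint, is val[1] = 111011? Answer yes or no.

Trace (9 dequeues):
  [1] u=0 | in 111101 | out 000010 | prev 000000 | push {}
  [2] u=1 | in 111111 | out 111011 | prev 000000 | push {0}
  [3] u=2 | in 111011 | out 111011 | prev 000000 | push {1}
  [4] u=3 | in 000010 | out 111111 | prev 111101 | push {}
  [5] u=4 | in 111011 | out 111110 | prev 000000 | push {}
  [6] u=5 | in 111111 | out 111111 | prev 000000 | push {4}
  [7] u=0 | in 111111 | out 000010 | ==
  [8] u=1 | in 111111 | out 111011 | ==
  [9] u=4 | in 111111 | out 111110 | ==

Converged values:
  [0] 000010
  [1] 111011
  [2] 111011
  [3] 111111
  [4] 111110
  [5] 111111

yes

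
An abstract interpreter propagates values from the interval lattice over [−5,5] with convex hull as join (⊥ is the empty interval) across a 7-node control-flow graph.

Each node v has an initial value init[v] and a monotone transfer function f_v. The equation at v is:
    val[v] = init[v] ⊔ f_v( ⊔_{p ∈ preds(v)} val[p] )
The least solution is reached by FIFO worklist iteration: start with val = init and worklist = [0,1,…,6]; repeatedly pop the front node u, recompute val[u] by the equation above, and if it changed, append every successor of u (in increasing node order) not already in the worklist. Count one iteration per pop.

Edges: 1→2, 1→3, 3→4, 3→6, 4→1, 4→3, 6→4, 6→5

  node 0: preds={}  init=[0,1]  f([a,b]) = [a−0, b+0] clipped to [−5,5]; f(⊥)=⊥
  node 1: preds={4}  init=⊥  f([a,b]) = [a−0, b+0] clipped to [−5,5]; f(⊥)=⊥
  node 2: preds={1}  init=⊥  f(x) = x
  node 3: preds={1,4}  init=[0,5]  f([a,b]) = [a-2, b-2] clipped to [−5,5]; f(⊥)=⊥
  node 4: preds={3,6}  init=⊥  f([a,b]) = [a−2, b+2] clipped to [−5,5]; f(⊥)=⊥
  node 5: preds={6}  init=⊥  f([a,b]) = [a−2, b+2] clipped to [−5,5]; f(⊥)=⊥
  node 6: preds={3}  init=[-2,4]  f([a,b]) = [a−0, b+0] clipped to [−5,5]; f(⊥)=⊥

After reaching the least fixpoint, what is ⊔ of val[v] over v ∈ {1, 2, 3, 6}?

Trace (18 dequeues):
  [1] u=0 | in ⊥ | out [0,1] | ==
  [2] u=1 | in ⊥ | out ⊥ | ==
  [3] u=2 | in ⊥ | out ⊥ | ==
  [4] u=3 | in ⊥ | out [0,5] | ==
  [5] u=4 | in [-2,5] | out [-4,5] | prev ⊥ | push {1,3}
  [6] u=5 | in [-2,4] | out [-4,5] | prev ⊥ | push {}
  [7] u=6 | in [0,5] | out [-2,5] | prev [-2,4] | push {4,5}
  [8] u=1 | in [-4,5] | out [-4,5] | prev ⊥ | push {2}
  [9] u=3 | in [-4,5] | out [-5,5] | prev [0,5] | push {6}
  [10] u=4 | in [-5,5] | out [-5,5] | prev [-4,5] | push {1,3}
  [11] u=5 | in [-2,5] | out [-4,5] | ==
  [12] u=2 | in [-4,5] | out [-4,5] | prev ⊥ | push {}
  [13] u=6 | in [-5,5] | out [-5,5] | prev [-2,5] | push {4,5}
  [14] u=1 | in [-5,5] | out [-5,5] | prev [-4,5] | push {2}
  [15] u=3 | in [-5,5] | out [-5,5] | ==
  [16] u=4 | in [-5,5] | out [-5,5] | ==
  [17] u=5 | in [-5,5] | out [-5,5] | prev [-4,5] | push {}
  [18] u=2 | in [-5,5] | out [-5,5] | prev [-4,5] | push {}

Converged values:
  [0] [0,1]
  [1] [-5,5]
  [2] [-5,5]
  [3] [-5,5]
  [4] [-5,5]
  [5] [-5,5]
  [6] [-5,5]

[-5,5]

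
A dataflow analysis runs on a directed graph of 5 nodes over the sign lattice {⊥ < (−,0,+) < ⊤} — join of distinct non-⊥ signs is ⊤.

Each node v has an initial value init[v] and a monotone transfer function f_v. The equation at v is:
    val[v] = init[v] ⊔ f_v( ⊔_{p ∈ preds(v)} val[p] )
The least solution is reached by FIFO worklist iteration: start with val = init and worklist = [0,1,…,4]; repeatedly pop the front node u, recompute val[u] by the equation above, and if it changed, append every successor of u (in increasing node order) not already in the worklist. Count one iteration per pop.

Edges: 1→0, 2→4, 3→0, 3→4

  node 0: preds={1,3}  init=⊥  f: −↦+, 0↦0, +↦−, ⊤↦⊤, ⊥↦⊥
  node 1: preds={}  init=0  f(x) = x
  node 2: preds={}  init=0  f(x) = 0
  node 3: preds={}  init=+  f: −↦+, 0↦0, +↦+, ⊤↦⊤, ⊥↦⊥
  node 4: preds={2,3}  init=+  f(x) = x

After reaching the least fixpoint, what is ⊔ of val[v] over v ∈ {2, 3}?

Iteration log — 5 steps:
  step 1. node 0  ⊔preds=⊤  new=⊤  old=⊥  +wl: 
  step 2. node 1  ⊔preds=⊥  new=0  stable
  step 3. node 2  ⊔preds=⊥  new=0  stable
  step 4. node 3  ⊔preds=⊥  new=+  stable
  step 5. node 4  ⊔preds=⊤  new=⊤  old=+  +wl: 

Least fixpoint reached:
  node 0: ⊤
  node 1: 0
  node 2: 0
  node 3: +
  node 4: ⊤

⊤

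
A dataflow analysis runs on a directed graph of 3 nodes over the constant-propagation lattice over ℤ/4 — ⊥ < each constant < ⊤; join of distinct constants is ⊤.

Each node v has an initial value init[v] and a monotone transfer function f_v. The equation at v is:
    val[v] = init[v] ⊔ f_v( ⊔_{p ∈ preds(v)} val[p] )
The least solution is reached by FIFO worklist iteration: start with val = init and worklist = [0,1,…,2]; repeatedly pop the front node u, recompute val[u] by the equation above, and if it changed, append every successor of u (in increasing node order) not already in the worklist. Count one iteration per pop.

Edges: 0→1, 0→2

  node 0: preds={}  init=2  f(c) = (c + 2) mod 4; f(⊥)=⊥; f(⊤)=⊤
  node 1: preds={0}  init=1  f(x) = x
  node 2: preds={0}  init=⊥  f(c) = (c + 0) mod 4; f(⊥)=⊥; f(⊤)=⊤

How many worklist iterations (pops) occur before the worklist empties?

3

Worklist (3 pops):
  #1 pop 0: in=⊥ → 2 (no change)
  #2 pop 1: in=2 → ⊤ (was 1); enqueue []
  #3 pop 2: in=2 → 2 (was ⊥); enqueue []

Fixpoint:
  val[0] = 2
  val[1] = ⊤
  val[2] = 2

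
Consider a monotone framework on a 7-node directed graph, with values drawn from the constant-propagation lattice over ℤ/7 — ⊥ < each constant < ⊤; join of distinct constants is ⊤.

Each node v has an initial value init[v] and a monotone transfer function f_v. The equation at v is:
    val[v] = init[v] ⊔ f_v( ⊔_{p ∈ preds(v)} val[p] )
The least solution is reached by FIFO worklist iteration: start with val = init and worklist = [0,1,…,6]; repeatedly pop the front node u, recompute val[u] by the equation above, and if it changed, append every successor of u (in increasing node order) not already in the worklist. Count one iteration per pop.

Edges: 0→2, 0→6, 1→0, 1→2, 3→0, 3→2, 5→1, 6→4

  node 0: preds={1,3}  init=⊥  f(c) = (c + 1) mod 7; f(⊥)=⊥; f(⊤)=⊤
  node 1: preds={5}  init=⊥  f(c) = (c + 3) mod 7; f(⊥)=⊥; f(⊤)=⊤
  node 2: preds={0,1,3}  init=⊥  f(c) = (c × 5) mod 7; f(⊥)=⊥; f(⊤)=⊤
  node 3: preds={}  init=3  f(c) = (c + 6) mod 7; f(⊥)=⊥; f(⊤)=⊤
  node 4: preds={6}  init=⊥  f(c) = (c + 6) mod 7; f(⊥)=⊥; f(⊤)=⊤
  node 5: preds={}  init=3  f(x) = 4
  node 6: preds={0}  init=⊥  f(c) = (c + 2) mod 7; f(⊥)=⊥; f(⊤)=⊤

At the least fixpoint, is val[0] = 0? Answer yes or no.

Trace (14 dequeues):
  [1] u=0 | in 3 | out 4 | prev ⊥ | push {}
  [2] u=1 | in 3 | out 6 | prev ⊥ | push {0}
  [3] u=2 | in ⊤ | out ⊤ | prev ⊥ | push {}
  [4] u=3 | in ⊥ | out 3 | ==
  [5] u=4 | in ⊥ | out ⊥ | ==
  [6] u=5 | in ⊥ | out ⊤ | prev 3 | push {1}
  [7] u=6 | in 4 | out 6 | prev ⊥ | push {4}
  [8] u=0 | in ⊤ | out ⊤ | prev 4 | push {2,6}
  [9] u=1 | in ⊤ | out ⊤ | prev 6 | push {0}
  [10] u=4 | in 6 | out 5 | prev ⊥ | push {}
  [11] u=2 | in ⊤ | out ⊤ | ==
  [12] u=6 | in ⊤ | out ⊤ | prev 6 | push {4}
  [13] u=0 | in ⊤ | out ⊤ | ==
  [14] u=4 | in ⊤ | out ⊤ | prev 5 | push {}

Converged values:
  [0] ⊤
  [1] ⊤
  [2] ⊤
  [3] 3
  [4] ⊤
  [5] ⊤
  [6] ⊤

no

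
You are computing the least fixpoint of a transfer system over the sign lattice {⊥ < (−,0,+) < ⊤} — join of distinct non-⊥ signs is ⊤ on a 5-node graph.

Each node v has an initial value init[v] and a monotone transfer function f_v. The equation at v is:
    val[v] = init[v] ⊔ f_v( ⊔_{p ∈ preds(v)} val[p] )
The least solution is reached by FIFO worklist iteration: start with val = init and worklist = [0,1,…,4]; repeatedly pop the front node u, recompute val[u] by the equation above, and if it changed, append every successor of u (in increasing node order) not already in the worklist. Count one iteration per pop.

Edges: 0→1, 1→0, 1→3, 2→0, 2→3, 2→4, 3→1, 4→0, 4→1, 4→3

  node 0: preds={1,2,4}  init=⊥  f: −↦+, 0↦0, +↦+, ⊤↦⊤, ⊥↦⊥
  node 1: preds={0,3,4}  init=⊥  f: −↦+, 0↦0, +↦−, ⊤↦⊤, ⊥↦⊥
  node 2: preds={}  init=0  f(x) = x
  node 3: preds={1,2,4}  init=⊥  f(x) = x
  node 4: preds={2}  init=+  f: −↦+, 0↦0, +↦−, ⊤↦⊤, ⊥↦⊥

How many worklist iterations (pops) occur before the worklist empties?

Worklist (8 pops):
  #1 pop 0: in=⊤ → ⊤ (was ⊥); enqueue []
  #2 pop 1: in=⊤ → ⊤ (was ⊥); enqueue [0]
  #3 pop 2: in=⊥ → 0 (no change)
  #4 pop 3: in=⊤ → ⊤ (was ⊥); enqueue [1]
  #5 pop 4: in=0 → ⊤ (was +); enqueue [3]
  #6 pop 0: in=⊤ → ⊤ (no change)
  #7 pop 1: in=⊤ → ⊤ (no change)
  #8 pop 3: in=⊤ → ⊤ (no change)

Fixpoint:
  val[0] = ⊤
  val[1] = ⊤
  val[2] = 0
  val[3] = ⊤
  val[4] = ⊤

8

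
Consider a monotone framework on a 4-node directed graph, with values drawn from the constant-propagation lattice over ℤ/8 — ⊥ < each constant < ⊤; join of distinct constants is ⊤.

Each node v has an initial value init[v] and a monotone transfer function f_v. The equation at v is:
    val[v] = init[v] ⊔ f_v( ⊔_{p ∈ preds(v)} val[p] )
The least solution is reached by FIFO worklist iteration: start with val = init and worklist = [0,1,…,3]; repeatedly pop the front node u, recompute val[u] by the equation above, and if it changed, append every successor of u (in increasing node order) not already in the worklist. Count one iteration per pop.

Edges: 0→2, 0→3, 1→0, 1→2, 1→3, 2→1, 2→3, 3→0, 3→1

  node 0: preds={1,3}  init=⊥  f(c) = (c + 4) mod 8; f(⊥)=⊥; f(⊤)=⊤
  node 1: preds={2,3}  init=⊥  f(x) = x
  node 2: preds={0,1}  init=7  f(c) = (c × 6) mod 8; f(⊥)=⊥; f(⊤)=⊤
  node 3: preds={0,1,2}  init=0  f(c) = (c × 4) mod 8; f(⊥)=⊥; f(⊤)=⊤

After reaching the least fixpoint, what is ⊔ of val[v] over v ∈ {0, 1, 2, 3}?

Trace (8 dequeues):
  [1] u=0 | in 0 | out 4 | prev ⊥ | push {}
  [2] u=1 | in ⊤ | out ⊤ | prev ⊥ | push {0}
  [3] u=2 | in ⊤ | out ⊤ | prev 7 | push {1}
  [4] u=3 | in ⊤ | out ⊤ | prev 0 | push {}
  [5] u=0 | in ⊤ | out ⊤ | prev 4 | push {2,3}
  [6] u=1 | in ⊤ | out ⊤ | ==
  [7] u=2 | in ⊤ | out ⊤ | ==
  [8] u=3 | in ⊤ | out ⊤ | ==

Converged values:
  [0] ⊤
  [1] ⊤
  [2] ⊤
  [3] ⊤

⊤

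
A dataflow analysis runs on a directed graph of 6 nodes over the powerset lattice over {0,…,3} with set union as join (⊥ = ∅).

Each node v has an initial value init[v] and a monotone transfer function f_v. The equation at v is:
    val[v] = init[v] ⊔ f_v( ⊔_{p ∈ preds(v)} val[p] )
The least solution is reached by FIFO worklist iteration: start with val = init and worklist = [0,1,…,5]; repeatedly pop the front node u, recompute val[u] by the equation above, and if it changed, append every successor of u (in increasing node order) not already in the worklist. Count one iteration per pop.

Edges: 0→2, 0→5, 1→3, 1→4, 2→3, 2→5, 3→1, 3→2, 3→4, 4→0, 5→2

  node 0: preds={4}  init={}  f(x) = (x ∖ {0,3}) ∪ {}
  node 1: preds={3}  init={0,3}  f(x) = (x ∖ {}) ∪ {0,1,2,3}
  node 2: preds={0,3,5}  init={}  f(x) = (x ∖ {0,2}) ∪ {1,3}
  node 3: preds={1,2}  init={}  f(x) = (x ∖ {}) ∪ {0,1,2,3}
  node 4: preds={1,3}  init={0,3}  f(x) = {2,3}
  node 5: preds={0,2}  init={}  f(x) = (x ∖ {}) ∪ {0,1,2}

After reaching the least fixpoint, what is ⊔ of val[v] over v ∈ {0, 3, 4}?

Iteration log — 11 steps:
  step 1. node 0  ⊔preds={0,3}  new={}  stable
  step 2. node 1  ⊔preds={}  new={0,1,2,3}  old={0,3}  +wl: 
  step 3. node 2  ⊔preds={}  new={1,3}  old={}  +wl: 
  step 4. node 3  ⊔preds={0,1,2,3}  new={0,1,2,3}  old={}  +wl: 1,2
  step 5. node 4  ⊔preds={0,1,2,3}  new={0,2,3}  old={0,3}  +wl: 0
  step 6. node 5  ⊔preds={1,3}  new={0,1,2,3}  old={}  +wl: 
  step 7. node 1  ⊔preds={0,1,2,3}  new={0,1,2,3}  stable
  step 8. node 2  ⊔preds={0,1,2,3}  new={1,3}  stable
  step 9. node 0  ⊔preds={0,2,3}  new={2}  old={}  +wl: 2,5
  step 10. node 2  ⊔preds={0,1,2,3}  new={1,3}  stable
  step 11. node 5  ⊔preds={1,2,3}  new={0,1,2,3}  stable

Least fixpoint reached:
  node 0: {2}
  node 1: {0,1,2,3}
  node 2: {1,3}
  node 3: {0,1,2,3}
  node 4: {0,2,3}
  node 5: {0,1,2,3}

{0,1,2,3}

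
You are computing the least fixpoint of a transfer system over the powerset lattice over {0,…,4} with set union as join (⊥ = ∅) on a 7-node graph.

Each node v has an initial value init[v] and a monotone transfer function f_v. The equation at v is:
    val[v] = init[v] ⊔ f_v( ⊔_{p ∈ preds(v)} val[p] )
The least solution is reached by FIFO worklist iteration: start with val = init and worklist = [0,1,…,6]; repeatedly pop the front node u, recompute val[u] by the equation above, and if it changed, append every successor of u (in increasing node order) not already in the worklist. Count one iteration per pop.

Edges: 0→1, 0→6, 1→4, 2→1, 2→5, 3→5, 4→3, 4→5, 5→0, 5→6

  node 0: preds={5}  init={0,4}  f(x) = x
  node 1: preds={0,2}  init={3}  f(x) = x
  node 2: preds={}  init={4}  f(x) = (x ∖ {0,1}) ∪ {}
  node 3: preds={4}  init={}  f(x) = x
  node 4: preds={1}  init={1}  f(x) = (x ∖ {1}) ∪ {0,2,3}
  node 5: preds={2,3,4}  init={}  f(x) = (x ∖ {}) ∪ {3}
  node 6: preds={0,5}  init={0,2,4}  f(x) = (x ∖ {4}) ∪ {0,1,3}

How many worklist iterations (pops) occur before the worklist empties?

Trace (13 dequeues):
  [1] u=0 | in {} | out {0,4} | ==
  [2] u=1 | in {0,4} | out {0,3,4} | prev {3} | push {}
  [3] u=2 | in {} | out {4} | ==
  [4] u=3 | in {1} | out {1} | prev {} | push {}
  [5] u=4 | in {0,3,4} | out {0,1,2,3,4} | prev {1} | push {3}
  [6] u=5 | in {0,1,2,3,4} | out {0,1,2,3,4} | prev {} | push {0}
  [7] u=6 | in {0,1,2,3,4} | out {0,1,2,3,4} | prev {0,2,4} | push {}
  [8] u=3 | in {0,1,2,3,4} | out {0,1,2,3,4} | prev {1} | push {5}
  [9] u=0 | in {0,1,2,3,4} | out {0,1,2,3,4} | prev {0,4} | push {1,6}
  [10] u=5 | in {0,1,2,3,4} | out {0,1,2,3,4} | ==
  [11] u=1 | in {0,1,2,3,4} | out {0,1,2,3,4} | prev {0,3,4} | push {4}
  [12] u=6 | in {0,1,2,3,4} | out {0,1,2,3,4} | ==
  [13] u=4 | in {0,1,2,3,4} | out {0,1,2,3,4} | ==

Converged values:
  [0] {0,1,2,3,4}
  [1] {0,1,2,3,4}
  [2] {4}
  [3] {0,1,2,3,4}
  [4] {0,1,2,3,4}
  [5] {0,1,2,3,4}
  [6] {0,1,2,3,4}

13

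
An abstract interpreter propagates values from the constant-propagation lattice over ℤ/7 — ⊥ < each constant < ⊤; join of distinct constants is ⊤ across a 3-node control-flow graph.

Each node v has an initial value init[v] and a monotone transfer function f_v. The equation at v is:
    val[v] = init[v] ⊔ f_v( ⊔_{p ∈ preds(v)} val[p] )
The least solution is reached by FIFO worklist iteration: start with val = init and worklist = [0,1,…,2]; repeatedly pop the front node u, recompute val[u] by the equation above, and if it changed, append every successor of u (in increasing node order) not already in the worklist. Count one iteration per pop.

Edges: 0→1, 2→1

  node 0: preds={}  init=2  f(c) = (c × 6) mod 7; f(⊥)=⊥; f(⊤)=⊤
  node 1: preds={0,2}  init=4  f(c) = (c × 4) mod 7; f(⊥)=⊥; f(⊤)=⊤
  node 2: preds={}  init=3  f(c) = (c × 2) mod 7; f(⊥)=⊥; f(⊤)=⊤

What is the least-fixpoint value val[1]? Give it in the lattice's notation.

Trace (3 dequeues):
  [1] u=0 | in ⊥ | out 2 | ==
  [2] u=1 | in ⊤ | out ⊤ | prev 4 | push {}
  [3] u=2 | in ⊥ | out 3 | ==

Converged values:
  [0] 2
  [1] ⊤
  [2] 3

⊤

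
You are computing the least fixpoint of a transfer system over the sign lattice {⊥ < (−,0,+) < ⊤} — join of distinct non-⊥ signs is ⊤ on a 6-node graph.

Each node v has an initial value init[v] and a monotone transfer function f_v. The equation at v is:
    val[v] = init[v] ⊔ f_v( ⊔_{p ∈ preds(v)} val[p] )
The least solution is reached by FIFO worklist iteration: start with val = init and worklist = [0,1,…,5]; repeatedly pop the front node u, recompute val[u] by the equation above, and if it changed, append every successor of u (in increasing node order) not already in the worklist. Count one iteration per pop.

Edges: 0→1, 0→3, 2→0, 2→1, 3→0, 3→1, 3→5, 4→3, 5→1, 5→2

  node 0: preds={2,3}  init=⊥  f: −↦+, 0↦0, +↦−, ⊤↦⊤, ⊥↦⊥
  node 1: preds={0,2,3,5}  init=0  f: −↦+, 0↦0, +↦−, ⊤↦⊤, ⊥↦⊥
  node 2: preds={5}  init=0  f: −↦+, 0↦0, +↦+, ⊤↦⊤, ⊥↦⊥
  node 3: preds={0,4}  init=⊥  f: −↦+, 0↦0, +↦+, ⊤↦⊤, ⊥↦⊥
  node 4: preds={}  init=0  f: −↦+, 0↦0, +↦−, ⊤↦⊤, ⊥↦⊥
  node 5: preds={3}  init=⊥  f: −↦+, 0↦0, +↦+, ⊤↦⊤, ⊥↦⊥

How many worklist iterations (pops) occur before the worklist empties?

Worklist (9 pops):
  #1 pop 0: in=0 → 0 (was ⊥); enqueue []
  #2 pop 1: in=0 → 0 (no change)
  #3 pop 2: in=⊥ → 0 (no change)
  #4 pop 3: in=0 → 0 (was ⊥); enqueue [0,1]
  #5 pop 4: in=⊥ → 0 (no change)
  #6 pop 5: in=0 → 0 (was ⊥); enqueue [2]
  #7 pop 0: in=0 → 0 (no change)
  #8 pop 1: in=0 → 0 (no change)
  #9 pop 2: in=0 → 0 (no change)

Fixpoint:
  val[0] = 0
  val[1] = 0
  val[2] = 0
  val[3] = 0
  val[4] = 0
  val[5] = 0

9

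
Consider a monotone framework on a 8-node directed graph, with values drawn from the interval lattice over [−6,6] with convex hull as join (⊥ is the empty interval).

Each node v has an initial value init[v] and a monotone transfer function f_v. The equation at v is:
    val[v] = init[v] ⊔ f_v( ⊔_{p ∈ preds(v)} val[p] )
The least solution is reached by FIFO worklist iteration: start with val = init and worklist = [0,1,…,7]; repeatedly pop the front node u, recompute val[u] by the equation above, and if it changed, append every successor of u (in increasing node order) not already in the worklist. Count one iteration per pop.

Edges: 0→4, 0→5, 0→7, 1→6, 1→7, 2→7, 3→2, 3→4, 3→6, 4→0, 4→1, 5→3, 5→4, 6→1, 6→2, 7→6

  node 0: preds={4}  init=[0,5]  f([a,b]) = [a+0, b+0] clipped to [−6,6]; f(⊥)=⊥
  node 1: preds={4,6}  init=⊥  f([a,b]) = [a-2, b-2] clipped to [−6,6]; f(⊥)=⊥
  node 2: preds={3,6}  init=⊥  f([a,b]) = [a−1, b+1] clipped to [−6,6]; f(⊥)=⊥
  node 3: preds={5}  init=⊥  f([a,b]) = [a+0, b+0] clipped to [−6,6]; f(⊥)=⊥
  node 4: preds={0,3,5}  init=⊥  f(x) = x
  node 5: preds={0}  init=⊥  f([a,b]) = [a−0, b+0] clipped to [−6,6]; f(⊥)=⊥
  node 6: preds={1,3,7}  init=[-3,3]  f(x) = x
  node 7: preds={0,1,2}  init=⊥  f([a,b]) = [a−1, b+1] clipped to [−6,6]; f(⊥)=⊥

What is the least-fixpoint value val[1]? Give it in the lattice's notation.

Iteration log — 19 steps:
  step 1. node 0  ⊔preds=⊥  new=[0,5]  stable
  step 2. node 1  ⊔preds=[-3,3]  new=[-5,1]  old=⊥  +wl: 
  step 3. node 2  ⊔preds=[-3,3]  new=[-4,4]  old=⊥  +wl: 
  step 4. node 3  ⊔preds=⊥  new=⊥  stable
  step 5. node 4  ⊔preds=[0,5]  new=[0,5]  old=⊥  +wl: 0,1
  step 6. node 5  ⊔preds=[0,5]  new=[0,5]  old=⊥  +wl: 3,4
  step 7. node 6  ⊔preds=[-5,1]  new=[-5,3]  old=[-3,3]  +wl: 2
  step 8. node 7  ⊔preds=[-5,5]  new=[-6,6]  old=⊥  +wl: 6
  step 9. node 0  ⊔preds=[0,5]  new=[0,5]  stable
  step 10. node 1  ⊔preds=[-5,5]  new=[-6,3]  old=[-5,1]  +wl: 7
  step 11. node 3  ⊔preds=[0,5]  new=[0,5]  old=⊥  +wl: 
  step 12. node 4  ⊔preds=[0,5]  new=[0,5]  stable
  step 13. node 2  ⊔preds=[-5,5]  new=[-6,6]  old=[-4,4]  +wl: 
  step 14. node 6  ⊔preds=[-6,6]  new=[-6,6]  old=[-5,3]  +wl: 1,2
  step 15. node 7  ⊔preds=[-6,6]  new=[-6,6]  stable
  step 16. node 1  ⊔preds=[-6,6]  new=[-6,4]  old=[-6,3]  +wl: 6,7
  step 17. node 2  ⊔preds=[-6,6]  new=[-6,6]  stable
  step 18. node 6  ⊔preds=[-6,6]  new=[-6,6]  stable
  step 19. node 7  ⊔preds=[-6,6]  new=[-6,6]  stable

Least fixpoint reached:
  node 0: [0,5]
  node 1: [-6,4]
  node 2: [-6,6]
  node 3: [0,5]
  node 4: [0,5]
  node 5: [0,5]
  node 6: [-6,6]
  node 7: [-6,6]

[-6,4]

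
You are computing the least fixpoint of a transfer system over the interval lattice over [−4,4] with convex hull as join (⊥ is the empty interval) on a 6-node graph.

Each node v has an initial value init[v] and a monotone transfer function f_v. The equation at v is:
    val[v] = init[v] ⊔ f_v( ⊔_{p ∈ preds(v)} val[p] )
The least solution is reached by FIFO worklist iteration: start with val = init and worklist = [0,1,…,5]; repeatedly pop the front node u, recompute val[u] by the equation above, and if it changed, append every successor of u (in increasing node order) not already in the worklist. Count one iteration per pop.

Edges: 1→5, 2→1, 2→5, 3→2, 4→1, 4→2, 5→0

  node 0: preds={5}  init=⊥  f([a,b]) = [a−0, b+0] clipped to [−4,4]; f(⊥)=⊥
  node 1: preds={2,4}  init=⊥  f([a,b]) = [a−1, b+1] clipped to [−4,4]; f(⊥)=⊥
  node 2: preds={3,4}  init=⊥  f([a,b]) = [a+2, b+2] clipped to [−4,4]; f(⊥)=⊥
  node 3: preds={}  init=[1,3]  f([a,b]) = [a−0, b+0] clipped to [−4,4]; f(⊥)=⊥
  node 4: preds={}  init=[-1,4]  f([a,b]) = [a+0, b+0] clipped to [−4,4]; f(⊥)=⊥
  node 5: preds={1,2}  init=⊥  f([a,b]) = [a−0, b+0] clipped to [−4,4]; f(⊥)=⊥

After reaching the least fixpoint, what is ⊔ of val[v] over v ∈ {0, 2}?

[-2,4]

Trace (8 dequeues):
  [1] u=0 | in ⊥ | out ⊥ | ==
  [2] u=1 | in [-1,4] | out [-2,4] | prev ⊥ | push {}
  [3] u=2 | in [-1,4] | out [1,4] | prev ⊥ | push {1}
  [4] u=3 | in ⊥ | out [1,3] | ==
  [5] u=4 | in ⊥ | out [-1,4] | ==
  [6] u=5 | in [-2,4] | out [-2,4] | prev ⊥ | push {0}
  [7] u=1 | in [-1,4] | out [-2,4] | ==
  [8] u=0 | in [-2,4] | out [-2,4] | prev ⊥ | push {}

Converged values:
  [0] [-2,4]
  [1] [-2,4]
  [2] [1,4]
  [3] [1,3]
  [4] [-1,4]
  [5] [-2,4]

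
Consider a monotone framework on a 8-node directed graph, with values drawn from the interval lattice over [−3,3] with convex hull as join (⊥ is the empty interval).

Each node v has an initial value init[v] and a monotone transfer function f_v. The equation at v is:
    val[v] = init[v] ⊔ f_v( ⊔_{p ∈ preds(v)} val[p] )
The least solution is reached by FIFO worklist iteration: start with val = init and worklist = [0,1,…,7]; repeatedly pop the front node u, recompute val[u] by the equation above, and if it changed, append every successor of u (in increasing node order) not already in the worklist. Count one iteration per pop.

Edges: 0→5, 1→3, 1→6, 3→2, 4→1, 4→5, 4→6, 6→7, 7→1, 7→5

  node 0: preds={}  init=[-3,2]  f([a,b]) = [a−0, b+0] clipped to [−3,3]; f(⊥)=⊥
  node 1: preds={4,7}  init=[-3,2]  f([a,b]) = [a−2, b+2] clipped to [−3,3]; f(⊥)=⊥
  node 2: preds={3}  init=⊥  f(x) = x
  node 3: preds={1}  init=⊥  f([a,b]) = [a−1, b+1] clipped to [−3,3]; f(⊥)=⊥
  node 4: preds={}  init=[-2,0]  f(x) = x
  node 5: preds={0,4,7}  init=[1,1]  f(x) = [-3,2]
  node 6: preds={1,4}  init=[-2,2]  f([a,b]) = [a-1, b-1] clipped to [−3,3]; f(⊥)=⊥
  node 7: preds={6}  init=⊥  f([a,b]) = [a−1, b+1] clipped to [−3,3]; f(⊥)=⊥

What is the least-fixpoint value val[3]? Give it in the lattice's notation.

Iteration log — 13 steps:
  step 1. node 0  ⊔preds=⊥  new=[-3,2]  stable
  step 2. node 1  ⊔preds=[-2,0]  new=[-3,2]  stable
  step 3. node 2  ⊔preds=⊥  new=⊥  stable
  step 4. node 3  ⊔preds=[-3,2]  new=[-3,3]  old=⊥  +wl: 2
  step 5. node 4  ⊔preds=⊥  new=[-2,0]  stable
  step 6. node 5  ⊔preds=[-3,2]  new=[-3,2]  old=[1,1]  +wl: 
  step 7. node 6  ⊔preds=[-3,2]  new=[-3,2]  old=[-2,2]  +wl: 
  step 8. node 7  ⊔preds=[-3,2]  new=[-3,3]  old=⊥  +wl: 1,5
  step 9. node 2  ⊔preds=[-3,3]  new=[-3,3]  old=⊥  +wl: 
  step 10. node 1  ⊔preds=[-3,3]  new=[-3,3]  old=[-3,2]  +wl: 3,6
  step 11. node 5  ⊔preds=[-3,3]  new=[-3,2]  stable
  step 12. node 3  ⊔preds=[-3,3]  new=[-3,3]  stable
  step 13. node 6  ⊔preds=[-3,3]  new=[-3,2]  stable

Least fixpoint reached:
  node 0: [-3,2]
  node 1: [-3,3]
  node 2: [-3,3]
  node 3: [-3,3]
  node 4: [-2,0]
  node 5: [-3,2]
  node 6: [-3,2]
  node 7: [-3,3]

[-3,3]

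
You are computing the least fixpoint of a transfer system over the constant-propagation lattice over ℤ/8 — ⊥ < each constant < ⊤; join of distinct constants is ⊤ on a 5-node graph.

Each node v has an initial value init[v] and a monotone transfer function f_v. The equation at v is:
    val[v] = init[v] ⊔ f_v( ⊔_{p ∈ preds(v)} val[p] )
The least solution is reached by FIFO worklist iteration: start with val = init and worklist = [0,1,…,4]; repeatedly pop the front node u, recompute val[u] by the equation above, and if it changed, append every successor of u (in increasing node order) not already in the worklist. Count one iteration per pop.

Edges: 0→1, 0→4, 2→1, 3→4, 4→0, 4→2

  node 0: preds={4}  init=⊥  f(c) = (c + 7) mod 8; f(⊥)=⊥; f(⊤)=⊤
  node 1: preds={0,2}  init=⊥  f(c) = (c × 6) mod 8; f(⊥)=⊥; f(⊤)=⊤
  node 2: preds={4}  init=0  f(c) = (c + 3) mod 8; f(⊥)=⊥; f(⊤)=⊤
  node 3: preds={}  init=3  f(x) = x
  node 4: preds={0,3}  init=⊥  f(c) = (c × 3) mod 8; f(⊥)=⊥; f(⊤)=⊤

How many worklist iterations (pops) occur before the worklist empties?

13

Iteration log — 13 steps:
  step 1. node 0  ⊔preds=⊥  new=⊥  stable
  step 2. node 1  ⊔preds=0  new=0  old=⊥  +wl: 
  step 3. node 2  ⊔preds=⊥  new=0  stable
  step 4. node 3  ⊔preds=⊥  new=3  stable
  step 5. node 4  ⊔preds=3  new=1  old=⊥  +wl: 0,2
  step 6. node 0  ⊔preds=1  new=0  old=⊥  +wl: 1,4
  step 7. node 2  ⊔preds=1  new=⊤  old=0  +wl: 
  step 8. node 1  ⊔preds=⊤  new=⊤  old=0  +wl: 
  step 9. node 4  ⊔preds=⊤  new=⊤  old=1  +wl: 0,2
  step 10. node 0  ⊔preds=⊤  new=⊤  old=0  +wl: 1,4
  step 11. node 2  ⊔preds=⊤  new=⊤  stable
  step 12. node 1  ⊔preds=⊤  new=⊤  stable
  step 13. node 4  ⊔preds=⊤  new=⊤  stable

Least fixpoint reached:
  node 0: ⊤
  node 1: ⊤
  node 2: ⊤
  node 3: 3
  node 4: ⊤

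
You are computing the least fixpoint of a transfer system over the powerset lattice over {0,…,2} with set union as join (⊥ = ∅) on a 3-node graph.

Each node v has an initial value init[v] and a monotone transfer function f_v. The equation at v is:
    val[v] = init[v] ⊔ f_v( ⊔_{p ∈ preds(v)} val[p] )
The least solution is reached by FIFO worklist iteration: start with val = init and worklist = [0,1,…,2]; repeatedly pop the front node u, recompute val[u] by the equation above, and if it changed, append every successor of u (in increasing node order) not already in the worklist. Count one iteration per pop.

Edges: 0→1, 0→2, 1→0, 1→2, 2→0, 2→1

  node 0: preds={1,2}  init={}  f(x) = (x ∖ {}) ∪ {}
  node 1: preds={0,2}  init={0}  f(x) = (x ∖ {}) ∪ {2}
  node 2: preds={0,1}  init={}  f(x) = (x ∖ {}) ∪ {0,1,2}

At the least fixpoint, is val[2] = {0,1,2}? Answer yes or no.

Worklist (7 pops):
  #1 pop 0: in={0} → {0} (was {}); enqueue []
  #2 pop 1: in={0} → {0,2} (was {0}); enqueue [0]
  #3 pop 2: in={0,2} → {0,1,2} (was {}); enqueue [1]
  #4 pop 0: in={0,1,2} → {0,1,2} (was {0}); enqueue [2]
  #5 pop 1: in={0,1,2} → {0,1,2} (was {0,2}); enqueue [0]
  #6 pop 2: in={0,1,2} → {0,1,2} (no change)
  #7 pop 0: in={0,1,2} → {0,1,2} (no change)

Fixpoint:
  val[0] = {0,1,2}
  val[1] = {0,1,2}
  val[2] = {0,1,2}

yes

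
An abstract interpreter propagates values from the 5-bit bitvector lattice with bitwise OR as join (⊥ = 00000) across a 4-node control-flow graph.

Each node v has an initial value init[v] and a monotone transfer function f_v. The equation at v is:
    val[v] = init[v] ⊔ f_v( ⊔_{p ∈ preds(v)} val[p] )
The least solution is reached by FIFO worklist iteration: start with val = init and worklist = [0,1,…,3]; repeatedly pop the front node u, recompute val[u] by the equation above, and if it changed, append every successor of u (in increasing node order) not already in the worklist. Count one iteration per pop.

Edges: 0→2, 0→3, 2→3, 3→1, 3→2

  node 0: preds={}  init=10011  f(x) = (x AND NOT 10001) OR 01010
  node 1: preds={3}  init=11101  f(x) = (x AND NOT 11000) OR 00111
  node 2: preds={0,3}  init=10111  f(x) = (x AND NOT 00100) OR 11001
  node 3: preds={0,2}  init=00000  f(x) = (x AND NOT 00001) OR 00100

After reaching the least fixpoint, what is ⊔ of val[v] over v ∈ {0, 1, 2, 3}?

11111

Trace (6 dequeues):
  [1] u=0 | in 00000 | out 11011 | prev 10011 | push {}
  [2] u=1 | in 00000 | out 11111 | prev 11101 | push {}
  [3] u=2 | in 11011 | out 11111 | prev 10111 | push {}
  [4] u=3 | in 11111 | out 11110 | prev 00000 | push {1,2}
  [5] u=1 | in 11110 | out 11111 | ==
  [6] u=2 | in 11111 | out 11111 | ==

Converged values:
  [0] 11011
  [1] 11111
  [2] 11111
  [3] 11110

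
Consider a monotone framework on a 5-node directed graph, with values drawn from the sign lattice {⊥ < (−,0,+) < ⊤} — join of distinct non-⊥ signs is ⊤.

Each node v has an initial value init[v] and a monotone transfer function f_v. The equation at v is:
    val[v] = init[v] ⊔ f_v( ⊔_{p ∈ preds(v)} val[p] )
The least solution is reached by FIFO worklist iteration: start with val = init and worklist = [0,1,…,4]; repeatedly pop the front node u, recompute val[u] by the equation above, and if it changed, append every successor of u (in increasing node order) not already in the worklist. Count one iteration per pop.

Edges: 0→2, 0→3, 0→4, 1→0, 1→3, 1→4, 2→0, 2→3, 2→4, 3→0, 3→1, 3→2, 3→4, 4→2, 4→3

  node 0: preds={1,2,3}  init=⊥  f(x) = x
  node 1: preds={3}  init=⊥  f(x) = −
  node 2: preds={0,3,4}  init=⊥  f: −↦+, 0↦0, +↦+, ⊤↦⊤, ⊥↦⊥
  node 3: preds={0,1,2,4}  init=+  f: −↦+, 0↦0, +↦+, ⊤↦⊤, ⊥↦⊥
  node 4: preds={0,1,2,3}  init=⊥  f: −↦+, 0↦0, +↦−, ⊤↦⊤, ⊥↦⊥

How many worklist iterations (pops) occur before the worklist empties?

11

Worklist (11 pops):
  #1 pop 0: in=+ → + (was ⊥); enqueue []
  #2 pop 1: in=+ → − (was ⊥); enqueue [0]
  #3 pop 2: in=+ → + (was ⊥); enqueue []
  #4 pop 3: in=⊤ → ⊤ (was +); enqueue [1,2]
  #5 pop 4: in=⊤ → ⊤ (was ⊥); enqueue [3]
  #6 pop 0: in=⊤ → ⊤ (was +); enqueue [4]
  #7 pop 1: in=⊤ → − (no change)
  #8 pop 2: in=⊤ → ⊤ (was +); enqueue [0]
  #9 pop 3: in=⊤ → ⊤ (no change)
  #10 pop 4: in=⊤ → ⊤ (no change)
  #11 pop 0: in=⊤ → ⊤ (no change)

Fixpoint:
  val[0] = ⊤
  val[1] = −
  val[2] = ⊤
  val[3] = ⊤
  val[4] = ⊤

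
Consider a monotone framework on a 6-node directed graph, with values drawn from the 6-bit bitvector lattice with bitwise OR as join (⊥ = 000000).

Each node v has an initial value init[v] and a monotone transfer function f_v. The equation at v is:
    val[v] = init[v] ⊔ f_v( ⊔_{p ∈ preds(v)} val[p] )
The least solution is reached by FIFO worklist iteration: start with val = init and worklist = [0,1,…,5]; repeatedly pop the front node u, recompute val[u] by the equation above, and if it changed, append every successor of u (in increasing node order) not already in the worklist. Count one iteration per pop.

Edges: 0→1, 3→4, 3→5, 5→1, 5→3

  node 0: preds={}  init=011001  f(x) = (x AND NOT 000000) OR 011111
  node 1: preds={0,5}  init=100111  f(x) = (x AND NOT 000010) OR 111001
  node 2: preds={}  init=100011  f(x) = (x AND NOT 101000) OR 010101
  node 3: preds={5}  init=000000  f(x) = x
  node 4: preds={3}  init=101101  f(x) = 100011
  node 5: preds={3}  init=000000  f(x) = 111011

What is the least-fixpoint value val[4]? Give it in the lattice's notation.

101111

Iteration log — 10 steps:
  step 1. node 0  ⊔preds=000000  new=011111  old=011001  +wl: 
  step 2. node 1  ⊔preds=011111  new=111111  old=100111  +wl: 
  step 3. node 2  ⊔preds=000000  new=110111  old=100011  +wl: 
  step 4. node 3  ⊔preds=000000  new=000000  stable
  step 5. node 4  ⊔preds=000000  new=101111  old=101101  +wl: 
  step 6. node 5  ⊔preds=000000  new=111011  old=000000  +wl: 1,3
  step 7. node 1  ⊔preds=111111  new=111111  stable
  step 8. node 3  ⊔preds=111011  new=111011  old=000000  +wl: 4,5
  step 9. node 4  ⊔preds=111011  new=101111  stable
  step 10. node 5  ⊔preds=111011  new=111011  stable

Least fixpoint reached:
  node 0: 011111
  node 1: 111111
  node 2: 110111
  node 3: 111011
  node 4: 101111
  node 5: 111011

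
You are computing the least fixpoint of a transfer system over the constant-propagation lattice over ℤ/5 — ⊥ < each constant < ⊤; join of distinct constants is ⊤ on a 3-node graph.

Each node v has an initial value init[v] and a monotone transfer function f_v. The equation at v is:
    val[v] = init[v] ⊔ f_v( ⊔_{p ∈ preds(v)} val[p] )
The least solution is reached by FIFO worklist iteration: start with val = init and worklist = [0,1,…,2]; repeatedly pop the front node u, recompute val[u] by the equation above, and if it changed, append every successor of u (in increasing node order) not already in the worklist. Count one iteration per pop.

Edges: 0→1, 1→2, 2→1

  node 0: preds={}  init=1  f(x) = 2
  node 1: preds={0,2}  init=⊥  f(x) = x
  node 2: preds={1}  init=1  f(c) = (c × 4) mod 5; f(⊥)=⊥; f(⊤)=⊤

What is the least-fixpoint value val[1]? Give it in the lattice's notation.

⊤

Worklist (4 pops):
  #1 pop 0: in=⊥ → ⊤ (was 1); enqueue []
  #2 pop 1: in=⊤ → ⊤ (was ⊥); enqueue []
  #3 pop 2: in=⊤ → ⊤ (was 1); enqueue [1]
  #4 pop 1: in=⊤ → ⊤ (no change)

Fixpoint:
  val[0] = ⊤
  val[1] = ⊤
  val[2] = ⊤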